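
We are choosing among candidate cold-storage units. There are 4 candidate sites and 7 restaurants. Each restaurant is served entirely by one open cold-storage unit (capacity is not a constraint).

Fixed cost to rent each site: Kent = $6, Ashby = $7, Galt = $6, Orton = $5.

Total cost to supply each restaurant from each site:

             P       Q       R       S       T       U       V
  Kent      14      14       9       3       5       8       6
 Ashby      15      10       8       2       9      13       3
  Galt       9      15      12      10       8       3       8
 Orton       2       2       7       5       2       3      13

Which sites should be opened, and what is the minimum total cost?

Open Ashby and Orton; minimum total cost 33.

For any fixed open set, each restaurant goes to its cheapest open site; total = fixed + service.
{Ashby, Orton}: P→Orton 2, Q→Orton 2, R→Orton 7, S→Ashby 2, T→Orton 2, U→Orton 3, V→Ashby 3. Service 21; fixed 12; total 33.
{Kent, Orton}: P→Orton 2, Q→Orton 2, R→Orton 7, S→Kent 3, T→Orton 2, U→Orton 3, V→Kent 6. Service 25; fixed 11; total 36.
{Kent, Ashby, Orton}: service 21 + fixed 18 = 39
{Kent, Ashby, Galt, Orton}: P→Orton 2, Q→Orton 2, R→Orton 7, S→Ashby 2, T→Orton 2, U→Galt 3, V→Ashby 3. Service 21; fixed 24; total 45.
No other subset beats 33.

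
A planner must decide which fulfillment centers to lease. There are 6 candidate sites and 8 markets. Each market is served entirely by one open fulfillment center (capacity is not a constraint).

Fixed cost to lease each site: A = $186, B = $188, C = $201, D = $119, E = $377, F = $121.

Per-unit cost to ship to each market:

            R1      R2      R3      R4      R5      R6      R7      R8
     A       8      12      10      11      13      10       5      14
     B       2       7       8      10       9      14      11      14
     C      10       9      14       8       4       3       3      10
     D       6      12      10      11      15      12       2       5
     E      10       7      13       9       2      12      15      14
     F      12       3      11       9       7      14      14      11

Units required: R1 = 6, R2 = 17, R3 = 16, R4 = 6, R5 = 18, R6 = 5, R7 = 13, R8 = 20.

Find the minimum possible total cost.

Minimum total cost: 853

For any fixed open set, each market goes to its cheapest open site; total = fixed + service.
{D, F}: R1→D 6·6=36, R2→F 3·17=51, R3→D 10·16=160, R4→F 9·6=54, R5→F 7·18=126, R6→D 12·5=60, R7→D 2·13=26, R8→D 5·20=100. Service 613; fixed 240; total 853.
{C, D}: R1→D 6·6=36, R2→C 9·17=153, R3→D 10·16=160, R4→C 8·6=48, R5→C 4·18=72, R6→C 3·5=15, R7→D 2·13=26, R8→D 5·20=100. Service 610; fixed 320; total 930.
{C, D, F}: service 508 + fixed 441 = 949
{A, B, C, D, E, F}: R1→B 2·6=12, R2→F 3·17=51, R3→B 8·16=128, R4→C 8·6=48, R5→E 2·18=36, R6→C 3·5=15, R7→D 2·13=26, R8→D 5·20=100. Service 416; fixed 1192; total 1608.
No other subset beats 853.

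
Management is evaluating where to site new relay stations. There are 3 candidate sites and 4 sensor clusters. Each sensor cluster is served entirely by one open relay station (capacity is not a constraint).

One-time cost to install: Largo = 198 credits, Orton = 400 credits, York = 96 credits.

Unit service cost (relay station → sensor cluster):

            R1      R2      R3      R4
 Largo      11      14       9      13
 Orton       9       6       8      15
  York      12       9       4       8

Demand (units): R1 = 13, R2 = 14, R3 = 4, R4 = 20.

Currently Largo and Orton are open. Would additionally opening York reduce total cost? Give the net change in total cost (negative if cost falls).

Current service cost with {Largo, Orton}: 493.
Adding York: each sensor cluster re-picks its cheapest; new service cost 377, saving 116.
Extra fixed cost: 96. Net change = 96 − 116 = -20.
(Totals: 1091 → 1071.)

Yes — net change −20 (cost falls by 20).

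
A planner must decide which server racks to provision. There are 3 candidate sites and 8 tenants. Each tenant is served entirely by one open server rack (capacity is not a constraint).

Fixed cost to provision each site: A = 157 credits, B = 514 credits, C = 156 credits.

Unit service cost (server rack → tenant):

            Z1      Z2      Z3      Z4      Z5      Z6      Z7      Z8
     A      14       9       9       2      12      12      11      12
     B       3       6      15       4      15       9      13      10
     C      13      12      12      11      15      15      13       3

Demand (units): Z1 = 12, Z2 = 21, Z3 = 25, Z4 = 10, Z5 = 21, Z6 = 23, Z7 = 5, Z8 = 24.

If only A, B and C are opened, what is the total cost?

Total cost: 1820

Each tenant is assigned to its cheapest site among the open ones.
{A, B, C}: Z1→B 3·12=36, Z2→B 6·21=126, Z3→A 9·25=225, Z4→A 2·10=20, Z5→A 12·21=252, Z6→B 9·23=207, Z7→A 11·5=55, Z8→C 3·24=72. Service 993; fixed 827; total 1820.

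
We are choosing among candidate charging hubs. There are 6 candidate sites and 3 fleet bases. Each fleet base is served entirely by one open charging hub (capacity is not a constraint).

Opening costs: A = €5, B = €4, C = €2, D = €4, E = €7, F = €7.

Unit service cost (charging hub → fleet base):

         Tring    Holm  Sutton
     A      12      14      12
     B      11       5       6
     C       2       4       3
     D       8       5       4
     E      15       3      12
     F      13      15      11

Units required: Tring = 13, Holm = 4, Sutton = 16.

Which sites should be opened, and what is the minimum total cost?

For any fixed open set, each fleet base goes to its cheapest open site; total = fixed + service.
{C}: Tring→C 2·13=26, Holm→C 4·4=16, Sutton→C 3·16=48. Service 90; fixed 2; total 92.
{C, E}: service 86 + fixed 9 = 95
{B, C}: service 90 + fixed 6 = 96
{A, B, C, D, E, F}: Tring→C 2·13=26, Holm→E 3·4=12, Sutton→C 3·16=48. Service 86; fixed 29; total 115.
No other subset beats 92.

Open C only; minimum total cost 92.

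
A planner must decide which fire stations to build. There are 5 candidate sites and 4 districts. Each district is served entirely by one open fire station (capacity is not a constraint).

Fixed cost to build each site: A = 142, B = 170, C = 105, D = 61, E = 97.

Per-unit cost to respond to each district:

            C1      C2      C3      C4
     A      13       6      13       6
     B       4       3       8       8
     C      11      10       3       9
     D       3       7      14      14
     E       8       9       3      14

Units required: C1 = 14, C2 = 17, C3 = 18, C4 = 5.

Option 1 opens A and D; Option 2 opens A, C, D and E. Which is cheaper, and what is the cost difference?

Option 1: {A, D}: C1→D 3·14=42, C2→A 6·17=102, C3→A 13·18=234, C4→A 6·5=30. Service 408; fixed 203; total 611.
Option 2: {A, C, D, E}: C1→D 3·14=42, C2→A 6·17=102, C3→C 3·18=54, C4→A 6·5=30. Service 228; fixed 405; total 633.
Difference: |611 − 633| = 22.

Option 1 is cheaper by 22.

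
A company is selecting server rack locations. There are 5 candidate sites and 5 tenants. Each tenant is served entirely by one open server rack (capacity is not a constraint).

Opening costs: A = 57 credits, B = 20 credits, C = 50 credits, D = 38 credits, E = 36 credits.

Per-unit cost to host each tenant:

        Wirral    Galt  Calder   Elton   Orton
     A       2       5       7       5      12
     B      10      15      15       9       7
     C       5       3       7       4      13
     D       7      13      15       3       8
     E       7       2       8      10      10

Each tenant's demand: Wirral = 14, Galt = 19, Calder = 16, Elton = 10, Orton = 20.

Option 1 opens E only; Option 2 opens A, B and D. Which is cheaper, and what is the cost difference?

Option 1: {E}: Wirral→E 7·14=98, Galt→E 2·19=38, Calder→E 8·16=128, Elton→E 10·10=100, Orton→E 10·20=200. Service 564; fixed 36; total 600.
Option 2: {A, B, D}: Wirral→A 2·14=28, Galt→A 5·19=95, Calder→A 7·16=112, Elton→D 3·10=30, Orton→B 7·20=140. Service 405; fixed 115; total 520.
Difference: |600 − 520| = 80.

Option 2 is cheaper by 80.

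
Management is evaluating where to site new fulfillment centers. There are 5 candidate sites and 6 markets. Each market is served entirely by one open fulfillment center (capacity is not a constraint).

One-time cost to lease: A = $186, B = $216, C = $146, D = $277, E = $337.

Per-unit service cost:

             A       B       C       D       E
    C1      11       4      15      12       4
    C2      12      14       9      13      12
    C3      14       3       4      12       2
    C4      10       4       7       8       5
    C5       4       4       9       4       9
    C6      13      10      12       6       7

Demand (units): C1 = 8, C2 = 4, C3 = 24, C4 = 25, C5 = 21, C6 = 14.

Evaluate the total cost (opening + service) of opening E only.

Total cost: 877

Each market is assigned to its cheapest site among the open ones.
{E}: C1→E 4·8=32, C2→E 12·4=48, C3→E 2·24=48, C4→E 5·25=125, C5→E 9·21=189, C6→E 7·14=98. Service 540; fixed 337; total 877.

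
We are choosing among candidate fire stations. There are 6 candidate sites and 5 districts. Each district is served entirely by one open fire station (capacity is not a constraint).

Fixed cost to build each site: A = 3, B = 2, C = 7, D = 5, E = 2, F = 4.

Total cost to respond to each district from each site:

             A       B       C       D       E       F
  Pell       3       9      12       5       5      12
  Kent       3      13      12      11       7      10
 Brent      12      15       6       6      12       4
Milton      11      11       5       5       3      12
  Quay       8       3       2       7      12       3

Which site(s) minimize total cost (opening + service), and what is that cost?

For any fixed open set, each district goes to its cheapest open site; total = fixed + service.
{A, E, F}: Pell→A 3, Kent→A 3, Brent→F 4, Milton→E 3, Quay→F 3. Service 16; fixed 9; total 25.
{A, B, E, F}: Pell→A 3, Kent→A 3, Brent→F 4, Milton→E 3, Quay→B 3. Service 16; fixed 11; total 27.
{E, F}: Pell→E 5, Kent→E 7, Brent→F 4, Milton→E 3, Quay→F 3. Service 22; fixed 6; total 28.
{A, B, C, D, E, F}: Pell→A 3, Kent→A 3, Brent→F 4, Milton→E 3, Quay→C 2. Service 15; fixed 23; total 38.
No other subset beats 25.

Open A, E and F; minimum total cost 25.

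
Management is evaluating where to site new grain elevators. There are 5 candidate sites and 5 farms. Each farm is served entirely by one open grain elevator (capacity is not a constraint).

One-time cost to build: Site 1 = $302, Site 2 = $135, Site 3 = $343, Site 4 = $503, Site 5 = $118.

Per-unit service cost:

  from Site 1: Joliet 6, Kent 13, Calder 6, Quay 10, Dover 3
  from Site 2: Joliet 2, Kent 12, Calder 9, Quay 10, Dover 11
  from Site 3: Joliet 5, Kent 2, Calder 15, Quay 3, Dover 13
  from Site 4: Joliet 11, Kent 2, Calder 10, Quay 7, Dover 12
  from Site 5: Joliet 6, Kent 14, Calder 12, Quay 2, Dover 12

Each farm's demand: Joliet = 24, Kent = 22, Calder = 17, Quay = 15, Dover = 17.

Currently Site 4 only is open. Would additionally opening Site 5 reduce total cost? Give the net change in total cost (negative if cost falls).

Current service cost with {Site 4}: 787.
Adding Site 5: each farm re-picks its cheapest; new service cost 592, saving 195.
Extra fixed cost: 118. Net change = 118 − 195 = -77.
(Totals: 1290 → 1213.)

Yes — net change −77 (cost falls by 77).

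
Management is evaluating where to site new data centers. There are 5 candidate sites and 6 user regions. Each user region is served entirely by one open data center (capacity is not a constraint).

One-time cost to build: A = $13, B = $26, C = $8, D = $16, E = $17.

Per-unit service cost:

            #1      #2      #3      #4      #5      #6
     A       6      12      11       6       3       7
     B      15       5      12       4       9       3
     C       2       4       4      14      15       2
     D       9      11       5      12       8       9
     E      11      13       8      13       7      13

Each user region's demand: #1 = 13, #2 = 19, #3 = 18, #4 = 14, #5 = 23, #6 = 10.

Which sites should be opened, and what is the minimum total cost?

Open A, B and C; minimum total cost 366.

For any fixed open set, each user region goes to its cheapest open site; total = fixed + service.
{A, B, C}: #1→C 2·13=26, #2→C 4·19=76, #3→C 4·18=72, #4→B 4·14=56, #5→A 3·23=69, #6→C 2·10=20. Service 319; fixed 47; total 366.
{A, C}: #1→C 2·13=26, #2→C 4·19=76, #3→C 4·18=72, #4→A 6·14=84, #5→A 3·23=69, #6→C 2·10=20. Service 347; fixed 21; total 368.
{A, B, C, D}: service 319 + fixed 63 = 382
{A, B, C, D, E}: service 319 + fixed 80 = 399
No other subset beats 366.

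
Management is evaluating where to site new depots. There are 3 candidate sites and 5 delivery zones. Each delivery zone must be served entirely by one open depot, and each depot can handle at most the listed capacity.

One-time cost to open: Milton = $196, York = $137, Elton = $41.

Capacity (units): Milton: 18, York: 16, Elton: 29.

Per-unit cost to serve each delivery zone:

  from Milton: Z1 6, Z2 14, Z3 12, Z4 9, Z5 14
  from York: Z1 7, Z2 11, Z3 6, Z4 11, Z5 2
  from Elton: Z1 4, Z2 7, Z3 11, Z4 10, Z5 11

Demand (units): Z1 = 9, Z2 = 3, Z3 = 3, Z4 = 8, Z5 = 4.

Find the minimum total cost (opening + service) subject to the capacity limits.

Open {Elton}: Z1→Elton 4·9=36, Z2→Elton 7·3=21, Z3→Elton 11·3=33, Z4→Elton 10·8=80, Z5→Elton 11·4=44.
Loads: Elton carries 27/29. Service 214; fixed 41; total 255.
Next best feasible plan costs 341.

Minimum total cost: 255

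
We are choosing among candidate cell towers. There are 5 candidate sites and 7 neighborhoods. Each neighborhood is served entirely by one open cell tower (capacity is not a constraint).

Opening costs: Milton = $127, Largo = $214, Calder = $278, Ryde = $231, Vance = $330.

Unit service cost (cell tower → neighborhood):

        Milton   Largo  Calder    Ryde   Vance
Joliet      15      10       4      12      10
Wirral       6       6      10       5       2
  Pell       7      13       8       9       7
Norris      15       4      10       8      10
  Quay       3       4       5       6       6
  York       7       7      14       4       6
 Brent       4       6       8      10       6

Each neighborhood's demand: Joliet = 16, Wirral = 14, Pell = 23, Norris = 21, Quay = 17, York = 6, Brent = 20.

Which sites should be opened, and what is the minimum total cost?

Open Milton and Largo; minimum total cost 1003.

For any fixed open set, each neighborhood goes to its cheapest open site; total = fixed + service.
{Milton, Largo}: Joliet→Largo 10·16=160, Wirral→Milton 6·14=84, Pell→Milton 7·23=161, Norris→Largo 4·21=84, Quay→Milton 3·17=51, York→Milton 7·6=42, Brent→Milton 4·20=80. Service 662; fixed 341; total 1003.
{Largo}: Joliet→Largo 10·16=160, Wirral→Largo 6·14=84, Pell→Largo 13·23=299, Norris→Largo 4·21=84, Quay→Largo 4·17=68, York→Largo 7·6=42, Brent→Largo 6·20=120. Service 857; fixed 214; total 1071.
{Milton, Calder}: service 692 + fixed 405 = 1097
{Milton, Largo, Calder, Ryde, Vance}: service 492 + fixed 1180 = 1672
No other subset beats 1003.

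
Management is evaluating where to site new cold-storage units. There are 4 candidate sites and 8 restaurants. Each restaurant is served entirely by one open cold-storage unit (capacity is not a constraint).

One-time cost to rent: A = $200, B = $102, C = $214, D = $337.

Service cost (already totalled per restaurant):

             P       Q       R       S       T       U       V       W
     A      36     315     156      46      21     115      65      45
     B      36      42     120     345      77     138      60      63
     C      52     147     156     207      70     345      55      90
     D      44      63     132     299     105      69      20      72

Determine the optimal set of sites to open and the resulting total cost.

For any fixed open set, each restaurant goes to its cheapest open site; total = fixed + service.
{A, B}: P→A 36, Q→B 42, R→B 120, S→A 46, T→A 21, U→A 115, V→B 60, W→A 45. Service 485; fixed 302; total 787.
{A, D}: service 432 + fixed 537 = 969
{B}: service 881 + fixed 102 = 983
{A, B, C, D}: service 399 + fixed 853 = 1252
No other subset beats 787.

Open A and B; minimum total cost 787.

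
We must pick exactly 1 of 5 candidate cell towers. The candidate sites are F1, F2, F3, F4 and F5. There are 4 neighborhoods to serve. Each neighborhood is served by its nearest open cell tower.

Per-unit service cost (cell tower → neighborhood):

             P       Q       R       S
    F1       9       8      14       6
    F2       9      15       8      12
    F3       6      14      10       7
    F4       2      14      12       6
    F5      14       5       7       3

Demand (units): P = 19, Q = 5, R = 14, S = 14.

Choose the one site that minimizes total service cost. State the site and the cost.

Choose F4 only; total service cost 360.

With exactly 1 open, each neighborhood uses its cheapest among the chosen.
{F4}: P→F4 2·19=38, Q→F4 14·5=70, R→F4 12·14=168, S→F4 6·14=84. Service cost 360.
{F3}: service cost 422
{F5}: service cost 431
Among all 5 size-1 choices, {F4} is lowest.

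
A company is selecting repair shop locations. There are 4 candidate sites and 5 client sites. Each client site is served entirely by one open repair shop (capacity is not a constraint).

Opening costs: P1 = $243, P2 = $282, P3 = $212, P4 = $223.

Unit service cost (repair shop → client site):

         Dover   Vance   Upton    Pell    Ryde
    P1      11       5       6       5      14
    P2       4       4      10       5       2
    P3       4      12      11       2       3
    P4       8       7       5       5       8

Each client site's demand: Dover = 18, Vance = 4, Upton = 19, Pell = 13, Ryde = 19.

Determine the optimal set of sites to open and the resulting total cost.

Open P3 only; minimum total cost 624.

For any fixed open set, each client site goes to its cheapest open site; total = fixed + service.
{P3}: Dover→P3 4·18=72, Vance→P3 12·4=48, Upton→P3 11·19=209, Pell→P3 2·13=26, Ryde→P3 3·19=57. Service 412; fixed 212; total 624.
{P2}: service 381 + fixed 282 = 663
{P4}: service 484 + fixed 223 = 707
{P1, P2, P3, P4}: service 247 + fixed 960 = 1207
No other subset beats 624.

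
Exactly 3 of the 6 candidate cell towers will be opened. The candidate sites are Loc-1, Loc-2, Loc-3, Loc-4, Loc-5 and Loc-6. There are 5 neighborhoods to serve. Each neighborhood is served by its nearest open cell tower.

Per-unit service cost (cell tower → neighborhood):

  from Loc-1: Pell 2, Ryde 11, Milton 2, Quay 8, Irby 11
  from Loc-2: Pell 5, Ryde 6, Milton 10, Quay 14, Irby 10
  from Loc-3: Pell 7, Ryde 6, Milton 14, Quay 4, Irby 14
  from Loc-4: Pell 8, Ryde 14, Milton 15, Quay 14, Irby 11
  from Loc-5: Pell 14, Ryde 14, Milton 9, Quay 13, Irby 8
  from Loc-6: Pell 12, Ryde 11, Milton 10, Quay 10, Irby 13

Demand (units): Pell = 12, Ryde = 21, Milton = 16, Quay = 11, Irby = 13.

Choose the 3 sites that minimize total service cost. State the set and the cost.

Choose Loc-1, Loc-3 and Loc-5; total service cost 330.

With exactly 3 open, each neighborhood uses its cheapest among the chosen.
{Loc-1, Loc-3, Loc-5}: Pell→Loc-1 2·12=24, Ryde→Loc-3 6·21=126, Milton→Loc-1 2·16=32, Quay→Loc-3 4·11=44, Irby→Loc-5 8·13=104. Service cost 330.
{Loc-1, Loc-2, Loc-3}: service cost 356
{Loc-1, Loc-3, Loc-4}: service cost 369
Among all 20 size-3 choices, {Loc-1, Loc-3, Loc-5} is lowest.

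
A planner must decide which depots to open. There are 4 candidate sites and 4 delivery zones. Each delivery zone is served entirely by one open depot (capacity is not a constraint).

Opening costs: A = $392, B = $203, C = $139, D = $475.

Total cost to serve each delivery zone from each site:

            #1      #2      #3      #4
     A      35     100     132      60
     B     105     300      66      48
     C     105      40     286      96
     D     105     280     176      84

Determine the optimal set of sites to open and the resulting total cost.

For any fixed open set, each delivery zone goes to its cheapest open site; total = fixed + service.
{B, C}: #1→B 105, #2→C 40, #3→B 66, #4→B 48. Service 259; fixed 342; total 601.
{C}: service 527 + fixed 139 = 666
{A}: #1→A 35, #2→A 100, #3→A 132, #4→A 60. Service 327; fixed 392; total 719.
{A, B, C, D}: service 189 + fixed 1209 = 1398
(All 15 nonempty subsets were checked; B and C is lowest.)

Open B and C; minimum total cost 601.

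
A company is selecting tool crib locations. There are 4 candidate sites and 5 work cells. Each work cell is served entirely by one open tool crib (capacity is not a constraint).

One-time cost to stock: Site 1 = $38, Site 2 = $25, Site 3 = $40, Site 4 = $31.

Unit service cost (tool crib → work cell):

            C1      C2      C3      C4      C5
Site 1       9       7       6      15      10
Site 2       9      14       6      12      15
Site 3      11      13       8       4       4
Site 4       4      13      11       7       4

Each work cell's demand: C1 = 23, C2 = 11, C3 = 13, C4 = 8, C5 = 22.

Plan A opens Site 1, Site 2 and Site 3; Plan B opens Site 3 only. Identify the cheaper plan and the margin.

Plan A: {Site 1, Site 2, Site 3}: C1→Site 1 9·23=207, C2→Site 1 7·11=77, C3→Site 1 6·13=78, C4→Site 3 4·8=32, C5→Site 3 4·22=88. Service 482; fixed 103; total 585.
Plan B: {Site 3}: C1→Site 3 11·23=253, C2→Site 3 13·11=143, C3→Site 3 8·13=104, C4→Site 3 4·8=32, C5→Site 3 4·22=88. Service 620; fixed 40; total 660.
Difference: |585 − 660| = 75.

Plan A is cheaper by 75.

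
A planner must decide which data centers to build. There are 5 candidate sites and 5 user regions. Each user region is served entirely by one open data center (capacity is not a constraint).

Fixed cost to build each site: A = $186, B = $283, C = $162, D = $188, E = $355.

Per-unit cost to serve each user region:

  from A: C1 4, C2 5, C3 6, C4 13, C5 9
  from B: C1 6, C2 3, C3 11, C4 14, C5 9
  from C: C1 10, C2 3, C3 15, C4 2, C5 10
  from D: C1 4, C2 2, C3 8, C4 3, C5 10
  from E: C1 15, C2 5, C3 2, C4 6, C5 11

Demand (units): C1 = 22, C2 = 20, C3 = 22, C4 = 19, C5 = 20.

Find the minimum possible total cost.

Minimum total cost: 749

For any fixed open set, each user region goes to its cheapest open site; total = fixed + service.
{D}: C1→D 4·22=88, C2→D 2·20=40, C3→D 8·22=176, C4→D 3·19=57, C5→D 10·20=200. Service 561; fixed 188; total 749.
{A, C}: service 498 + fixed 348 = 846
{A, D}: C1→A 4·22=88, C2→D 2·20=40, C3→A 6·22=132, C4→D 3·19=57, C5→A 9·20=180. Service 497; fixed 374; total 871.
{A, B, C, D, E}: C1→A 4·22=88, C2→D 2·20=40, C3→E 2·22=44, C4→C 2·19=38, C5→A 9·20=180. Service 390; fixed 1174; total 1564.
No other subset beats 749.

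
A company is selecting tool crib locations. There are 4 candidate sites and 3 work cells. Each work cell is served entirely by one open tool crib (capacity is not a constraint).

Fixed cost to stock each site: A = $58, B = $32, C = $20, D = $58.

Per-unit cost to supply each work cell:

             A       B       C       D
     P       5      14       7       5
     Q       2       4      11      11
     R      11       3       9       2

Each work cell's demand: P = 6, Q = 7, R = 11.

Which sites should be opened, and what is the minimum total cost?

Open B and C; minimum total cost 155.

For any fixed open set, each work cell goes to its cheapest open site; total = fixed + service.
{B, C}: P→C 7·6=42, Q→B 4·7=28, R→B 3·11=33. Service 103; fixed 52; total 155.
{A, B}: service 77 + fixed 90 = 167
{B, D}: service 80 + fixed 90 = 170
{A, B, C, D}: P→A 5·6=30, Q→A 2·7=14, R→D 2·11=22. Service 66; fixed 168; total 234.
No other subset beats 155.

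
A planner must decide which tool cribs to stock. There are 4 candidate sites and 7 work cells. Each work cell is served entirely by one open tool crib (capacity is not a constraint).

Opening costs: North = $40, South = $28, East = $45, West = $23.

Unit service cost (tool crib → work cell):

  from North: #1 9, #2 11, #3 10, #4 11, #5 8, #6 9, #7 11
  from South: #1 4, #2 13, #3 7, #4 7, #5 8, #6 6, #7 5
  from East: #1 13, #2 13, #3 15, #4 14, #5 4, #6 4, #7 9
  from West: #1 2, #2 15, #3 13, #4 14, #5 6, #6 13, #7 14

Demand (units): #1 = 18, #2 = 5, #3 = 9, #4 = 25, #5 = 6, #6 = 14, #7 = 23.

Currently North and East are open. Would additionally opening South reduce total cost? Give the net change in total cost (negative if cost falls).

Yes — net change −281 (cost falls by 281).

Current service cost with {North, East}: 869.
Adding South: each work cell re-picks its cheapest; new service cost 560, saving 309.
Extra fixed cost: 28. Net change = 28 − 309 = -281.
(Totals: 954 → 673.)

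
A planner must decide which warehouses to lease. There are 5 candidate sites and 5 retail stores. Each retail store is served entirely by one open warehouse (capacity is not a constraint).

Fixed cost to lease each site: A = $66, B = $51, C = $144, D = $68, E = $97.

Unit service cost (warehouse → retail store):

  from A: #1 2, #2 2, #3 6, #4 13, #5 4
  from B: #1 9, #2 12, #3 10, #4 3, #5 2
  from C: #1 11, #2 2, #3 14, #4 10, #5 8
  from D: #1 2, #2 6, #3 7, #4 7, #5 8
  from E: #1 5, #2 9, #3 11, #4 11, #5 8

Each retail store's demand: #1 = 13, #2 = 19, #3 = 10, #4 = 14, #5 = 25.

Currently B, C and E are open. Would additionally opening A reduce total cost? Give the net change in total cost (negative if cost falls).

Yes — net change −13 (cost falls by 13).

Current service cost with {B, C, E}: 295.
Adding A: each retail store re-picks its cheapest; new service cost 216, saving 79.
Extra fixed cost: 66. Net change = 66 − 79 = -13.
(Totals: 587 → 574.)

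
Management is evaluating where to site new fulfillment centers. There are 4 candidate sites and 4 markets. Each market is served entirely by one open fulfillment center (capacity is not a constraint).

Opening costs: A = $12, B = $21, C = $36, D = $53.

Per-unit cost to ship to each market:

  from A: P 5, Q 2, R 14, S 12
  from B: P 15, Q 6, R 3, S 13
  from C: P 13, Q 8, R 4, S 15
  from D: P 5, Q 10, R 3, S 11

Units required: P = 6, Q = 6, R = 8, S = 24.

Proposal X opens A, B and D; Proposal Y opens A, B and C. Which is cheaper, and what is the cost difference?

Proposal X is cheaper by 7.

Proposal X: {A, B, D}: P→A 5·6=30, Q→A 2·6=12, R→B 3·8=24, S→D 11·24=264. Service 330; fixed 86; total 416.
Proposal Y: {A, B, C}: P→A 5·6=30, Q→A 2·6=12, R→B 3·8=24, S→A 12·24=288. Service 354; fixed 69; total 423.
Difference: |416 − 423| = 7.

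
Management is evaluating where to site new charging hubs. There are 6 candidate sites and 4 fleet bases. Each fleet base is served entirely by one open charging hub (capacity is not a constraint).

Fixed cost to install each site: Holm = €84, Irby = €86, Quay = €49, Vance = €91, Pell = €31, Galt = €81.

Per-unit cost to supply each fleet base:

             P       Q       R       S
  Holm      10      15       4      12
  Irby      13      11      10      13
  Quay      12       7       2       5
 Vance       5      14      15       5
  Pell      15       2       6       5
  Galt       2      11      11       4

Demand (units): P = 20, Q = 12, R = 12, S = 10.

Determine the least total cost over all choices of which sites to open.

Minimum total cost: 288

For any fixed open set, each fleet base goes to its cheapest open site; total = fixed + service.
{Pell, Galt}: P→Galt 2·20=40, Q→Pell 2·12=24, R→Pell 6·12=72, S→Galt 4·10=40. Service 176; fixed 112; total 288.
{Quay, Pell, Galt}: service 128 + fixed 161 = 289
{Quay, Galt}: P→Galt 2·20=40, Q→Quay 7·12=84, R→Quay 2·12=24, S→Galt 4·10=40. Service 188; fixed 130; total 318.
{Holm, Irby, Quay, Vance, Pell, Galt}: P→Galt 2·20=40, Q→Pell 2·12=24, R→Quay 2·12=24, S→Galt 4·10=40. Service 128; fixed 422; total 550.
No other subset beats 288.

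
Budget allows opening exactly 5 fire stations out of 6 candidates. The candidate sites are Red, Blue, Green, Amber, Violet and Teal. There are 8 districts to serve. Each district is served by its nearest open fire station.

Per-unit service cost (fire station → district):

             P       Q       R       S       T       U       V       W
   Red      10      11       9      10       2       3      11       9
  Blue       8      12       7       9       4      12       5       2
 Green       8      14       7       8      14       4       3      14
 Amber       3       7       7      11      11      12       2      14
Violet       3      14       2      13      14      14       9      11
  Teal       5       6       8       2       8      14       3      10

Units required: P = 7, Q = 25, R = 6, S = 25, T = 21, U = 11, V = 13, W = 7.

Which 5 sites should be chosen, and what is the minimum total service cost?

With exactly 5 open, each district uses its cheapest among the chosen.
{Red, Blue, Amber, Violet, Teal}: P→Amber 3·7=21, Q→Teal 6·25=150, R→Violet 2·6=12, S→Teal 2·25=50, T→Red 2·21=42, U→Red 3·11=33, V→Amber 2·13=26, W→Blue 2·7=14. Service cost 348.
{Red, Blue, Green, Violet, Teal}: service cost 361
{Red, Blue, Green, Amber, Teal}: service cost 378
Among all 6 size-5 choices, {Red, Blue, Amber, Violet, Teal} is lowest.

Choose Red, Blue, Amber, Violet and Teal; total service cost 348.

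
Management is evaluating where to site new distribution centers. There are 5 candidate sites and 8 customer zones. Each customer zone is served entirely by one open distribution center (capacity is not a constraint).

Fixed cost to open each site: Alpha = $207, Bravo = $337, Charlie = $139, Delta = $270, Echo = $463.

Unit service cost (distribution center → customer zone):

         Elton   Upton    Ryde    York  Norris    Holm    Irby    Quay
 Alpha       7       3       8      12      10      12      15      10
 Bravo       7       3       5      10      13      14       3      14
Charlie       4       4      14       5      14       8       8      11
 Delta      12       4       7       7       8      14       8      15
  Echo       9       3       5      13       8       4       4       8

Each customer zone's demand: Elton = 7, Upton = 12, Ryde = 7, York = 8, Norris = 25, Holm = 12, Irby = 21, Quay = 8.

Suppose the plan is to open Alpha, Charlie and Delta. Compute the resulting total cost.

Each customer zone is assigned to its cheapest site among the open ones.
{Alpha, Charlie, Delta}: Elton→Charlie 4·7=28, Upton→Alpha 3·12=36, Ryde→Delta 7·7=49, York→Charlie 5·8=40, Norris→Delta 8·25=200, Holm→Charlie 8·12=96, Irby→Charlie 8·21=168, Quay→Alpha 10·8=80. Service 697; fixed 616; total 1313.

Total cost: 1313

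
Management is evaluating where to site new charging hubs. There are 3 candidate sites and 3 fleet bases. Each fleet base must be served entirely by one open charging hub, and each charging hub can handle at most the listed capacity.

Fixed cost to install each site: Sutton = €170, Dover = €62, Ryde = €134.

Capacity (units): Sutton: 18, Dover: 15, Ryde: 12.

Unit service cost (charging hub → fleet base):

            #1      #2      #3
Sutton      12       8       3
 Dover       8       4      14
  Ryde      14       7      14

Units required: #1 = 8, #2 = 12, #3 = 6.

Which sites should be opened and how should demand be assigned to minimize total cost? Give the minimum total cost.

Minimum total cost: 394

Open {Sutton, Dover}: #1→Sutton 12·8=96, #2→Dover 4·12=48, #3→Sutton 3·6=18.
Loads: Sutton carries 14/18, Dover carries 12/15. Service 162; fixed 232; total 394.
Next best feasible plan costs 410.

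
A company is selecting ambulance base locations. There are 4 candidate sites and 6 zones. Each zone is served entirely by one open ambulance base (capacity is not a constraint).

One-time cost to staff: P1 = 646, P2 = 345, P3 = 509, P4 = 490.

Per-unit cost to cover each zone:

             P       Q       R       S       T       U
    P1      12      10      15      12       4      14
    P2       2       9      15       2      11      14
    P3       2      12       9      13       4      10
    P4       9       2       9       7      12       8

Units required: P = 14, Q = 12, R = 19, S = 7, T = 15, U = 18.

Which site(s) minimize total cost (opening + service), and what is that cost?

Open P3 only; minimum total cost 1183.

For any fixed open set, each zone goes to its cheapest open site; total = fixed + service.
{P3}: P→P3 2·14=28, Q→P3 12·12=144, R→P3 9·19=171, S→P3 13·7=91, T→P3 4·15=60, U→P3 10·18=180. Service 674; fixed 509; total 1183.
{P4}: P→P4 9·14=126, Q→P4 2·12=24, R→P4 9·19=171, S→P4 7·7=49, T→P4 12·15=180, U→P4 8·18=144. Service 694; fixed 490; total 1184.
{P2}: P→P2 2·14=28, Q→P2 9·12=108, R→P2 15·19=285, S→P2 2·7=14, T→P2 11·15=165, U→P2 14·18=252. Service 852; fixed 345; total 1197.
{P1, P2, P3, P4}: P→P2 2·14=28, Q→P4 2·12=24, R→P3 9·19=171, S→P2 2·7=14, T→P1 4·15=60, U→P4 8·18=144. Service 441; fixed 1990; total 2431.
No other subset beats 1183.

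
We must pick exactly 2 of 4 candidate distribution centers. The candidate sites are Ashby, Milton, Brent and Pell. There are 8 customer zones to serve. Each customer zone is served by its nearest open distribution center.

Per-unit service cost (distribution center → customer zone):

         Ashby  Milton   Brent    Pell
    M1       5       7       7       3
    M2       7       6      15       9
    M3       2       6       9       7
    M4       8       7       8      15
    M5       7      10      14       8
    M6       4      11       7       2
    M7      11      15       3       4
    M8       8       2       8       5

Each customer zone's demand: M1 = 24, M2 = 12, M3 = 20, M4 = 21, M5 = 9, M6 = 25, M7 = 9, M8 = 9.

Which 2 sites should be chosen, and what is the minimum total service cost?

With exactly 2 open, each customer zone uses its cheapest among the chosen.
{Ashby, Pell}: M1→Pell 3·24=72, M2→Ashby 7·12=84, M3→Ashby 2·20=40, M4→Ashby 8·21=168, M5→Ashby 7·9=63, M6→Pell 2·25=50, M7→Pell 4·9=36, M8→Pell 5·9=45. Service cost 558.
{Milton, Pell}: service cost 587
{Ashby, Milton}: service cost 659
Among all 6 size-2 choices, {Ashby, Pell} is lowest.

Choose Ashby and Pell; total service cost 558.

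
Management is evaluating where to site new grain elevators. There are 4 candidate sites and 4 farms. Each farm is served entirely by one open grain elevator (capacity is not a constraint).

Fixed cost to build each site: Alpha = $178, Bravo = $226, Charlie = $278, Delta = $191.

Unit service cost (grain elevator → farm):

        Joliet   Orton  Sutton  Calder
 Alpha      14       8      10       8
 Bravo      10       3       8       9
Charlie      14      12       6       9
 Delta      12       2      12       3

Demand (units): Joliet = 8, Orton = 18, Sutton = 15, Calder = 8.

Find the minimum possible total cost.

Minimum total cost: 527

For any fixed open set, each farm goes to its cheapest open site; total = fixed + service.
{Delta}: Joliet→Delta 12·8=96, Orton→Delta 2·18=36, Sutton→Delta 12·15=180, Calder→Delta 3·8=24. Service 336; fixed 191; total 527.
{Bravo}: Joliet→Bravo 10·8=80, Orton→Bravo 3·18=54, Sutton→Bravo 8·15=120, Calder→Bravo 9·8=72. Service 326; fixed 226; total 552.
{Alpha}: service 470 + fixed 178 = 648
{Alpha, Bravo, Charlie, Delta}: Joliet→Bravo 10·8=80, Orton→Delta 2·18=36, Sutton→Charlie 6·15=90, Calder→Delta 3·8=24. Service 230; fixed 873; total 1103.
No other subset beats 527.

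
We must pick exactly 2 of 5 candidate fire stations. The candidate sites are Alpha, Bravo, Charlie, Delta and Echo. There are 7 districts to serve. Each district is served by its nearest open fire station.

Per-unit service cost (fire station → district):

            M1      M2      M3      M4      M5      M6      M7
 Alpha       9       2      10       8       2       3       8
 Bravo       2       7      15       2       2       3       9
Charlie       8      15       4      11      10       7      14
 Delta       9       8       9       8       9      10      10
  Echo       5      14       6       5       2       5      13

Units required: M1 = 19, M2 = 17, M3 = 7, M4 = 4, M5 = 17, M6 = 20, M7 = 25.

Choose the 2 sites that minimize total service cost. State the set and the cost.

With exactly 2 open, each district uses its cheapest among the chosen.
{Alpha, Bravo}: M1→Bravo 2·19=38, M2→Alpha 2·17=34, M3→Alpha 10·7=70, M4→Bravo 2·4=8, M5→Alpha 2·17=34, M6→Alpha 3·20=60, M7→Alpha 8·25=200. Service cost 444.
{Alpha, Echo}: service cost 485
{Bravo, Charlie}: service cost 512
Among all 10 size-2 choices, {Alpha, Bravo} is lowest.

Choose Alpha and Bravo; total service cost 444.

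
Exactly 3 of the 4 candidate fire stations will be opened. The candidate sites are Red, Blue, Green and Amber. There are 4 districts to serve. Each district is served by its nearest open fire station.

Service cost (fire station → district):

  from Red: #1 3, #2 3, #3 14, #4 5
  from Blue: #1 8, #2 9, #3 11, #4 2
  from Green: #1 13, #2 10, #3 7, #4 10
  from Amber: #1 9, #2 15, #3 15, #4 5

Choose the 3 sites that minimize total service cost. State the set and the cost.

Choose Red, Blue and Green; total service cost 15.

With exactly 3 open, each district uses its cheapest among the chosen.
{Red, Blue, Green}: #1→Red 3, #2→Red 3, #3→Green 7, #4→Blue 2. Service cost 15.
{Red, Green, Amber}: service cost 18
{Red, Blue, Amber}: service cost 19
Among all 4 size-3 choices, {Red, Blue, Green} is lowest.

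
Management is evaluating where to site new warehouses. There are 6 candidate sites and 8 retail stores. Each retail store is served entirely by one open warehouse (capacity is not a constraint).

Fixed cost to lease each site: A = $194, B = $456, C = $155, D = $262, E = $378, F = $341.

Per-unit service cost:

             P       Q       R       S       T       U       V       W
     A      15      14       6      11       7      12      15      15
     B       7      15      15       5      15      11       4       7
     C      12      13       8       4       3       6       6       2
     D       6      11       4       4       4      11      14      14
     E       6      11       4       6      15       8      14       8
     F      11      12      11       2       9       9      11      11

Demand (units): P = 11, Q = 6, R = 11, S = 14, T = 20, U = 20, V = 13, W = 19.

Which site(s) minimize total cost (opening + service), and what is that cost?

Open C only; minimum total cost 805.

For any fixed open set, each retail store goes to its cheapest open site; total = fixed + service.
{C}: P→C 12·11=132, Q→C 13·6=78, R→C 8·11=88, S→C 4·14=56, T→C 3·20=60, U→C 6·20=120, V→C 6·13=78, W→C 2·19=38. Service 650; fixed 155; total 805.
{C, D}: service 528 + fixed 417 = 945
{A, C}: P→C 12·11=132, Q→C 13·6=78, R→A 6·11=66, S→C 4·14=56, T→C 3·20=60, U→C 6·20=120, V→C 6·13=78, W→C 2·19=38. Service 628; fixed 349; total 977.
{A, B, C, D, E, F}: service 474 + fixed 1786 = 2260
No other subset beats 805.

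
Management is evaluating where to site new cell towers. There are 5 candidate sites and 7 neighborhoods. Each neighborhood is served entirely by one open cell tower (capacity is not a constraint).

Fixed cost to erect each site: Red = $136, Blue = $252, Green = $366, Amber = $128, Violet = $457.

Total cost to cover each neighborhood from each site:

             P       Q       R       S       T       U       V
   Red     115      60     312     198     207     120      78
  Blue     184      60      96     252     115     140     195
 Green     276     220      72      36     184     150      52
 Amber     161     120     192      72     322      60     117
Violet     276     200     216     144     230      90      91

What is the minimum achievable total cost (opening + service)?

For any fixed open set, each neighborhood goes to its cheapest open site; total = fixed + service.
{Red, Amber}: P→Red 115, Q→Red 60, R→Amber 192, S→Amber 72, T→Red 207, U→Amber 60, V→Red 78. Service 784; fixed 264; total 1048.
{Blue, Amber}: P→Amber 161, Q→Blue 60, R→Blue 96, S→Amber 72, T→Blue 115, U→Amber 60, V→Amber 117. Service 681; fixed 380; total 1061.
{Red, Blue, Amber}: service 596 + fixed 516 = 1112
{Red, Blue, Green, Amber, Violet}: service 510 + fixed 1339 = 1849
No other subset beats 1048.

Minimum total cost: 1048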